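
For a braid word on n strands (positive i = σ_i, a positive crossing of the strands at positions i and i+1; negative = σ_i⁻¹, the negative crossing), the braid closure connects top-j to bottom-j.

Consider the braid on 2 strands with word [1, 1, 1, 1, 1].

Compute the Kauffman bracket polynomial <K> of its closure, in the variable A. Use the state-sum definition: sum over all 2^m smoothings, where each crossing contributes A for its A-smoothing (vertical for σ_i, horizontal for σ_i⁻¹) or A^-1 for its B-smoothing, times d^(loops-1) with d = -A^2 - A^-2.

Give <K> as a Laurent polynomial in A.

Braid: s1 s1 s1 s1 s1 on 2 strands, 5 crossings.
Writhe w = (#positive) - (#negative) = 5 - 0 = 5.
Enumerate smoothing states for the bracket polynomial. There are 2^5 = 32 states.
Each crossing splits two ways (0=vertical, 1=horizontal). The state's weight is A^(#A-smoothings - #B-smoothings) * d^(loops - 1).
  state 00000: A-exp=+5, loops=2, term = A^5 * d^1
  state 00001: A-exp=+3, loops=1, term = A^3 * d^0
  state 00010: A-exp=+3, loops=1, term = A^3 * d^0
  state 00011: A-exp=+1, loops=2, term = A^1 * d^1
  state 00100: A-exp=+3, loops=1, term = A^3 * d^0
  state 00101: A-exp=+1, loops=2, term = A^1 * d^1
  state 00110: A-exp=+1, loops=2, term = A^1 * d^1
  state 00111: A-exp=-1, loops=3, term = A^-1 * d^2
  state 01000: A-exp=+3, loops=1, term = A^3 * d^0
  state 01001: A-exp=+1, loops=2, term = A^1 * d^1
  state 01010: A-exp=+1, loops=2, term = A^1 * d^1
  state 01011: A-exp=-1, loops=3, term = A^-1 * d^2
  state 01100: A-exp=+1, loops=2, term = A^1 * d^1
  state 01101: A-exp=-1, loops=3, term = A^-1 * d^2
  state 01110: A-exp=-1, loops=3, term = A^-1 * d^2
  state 01111: A-exp=-3, loops=4, term = A^-3 * d^3
  state 10000: A-exp=+3, loops=1, term = A^3 * d^0
  state 10001: A-exp=+1, loops=2, term = A^1 * d^1
  state 10010: A-exp=+1, loops=2, term = A^1 * d^1
  state 10011: A-exp=-1, loops=3, term = A^-1 * d^2
  state 10100: A-exp=+1, loops=2, term = A^1 * d^1
  state 10101: A-exp=-1, loops=3, term = A^-1 * d^2
  state 10110: A-exp=-1, loops=3, term = A^-1 * d^2
  state 10111: A-exp=-3, loops=4, term = A^-3 * d^3
  state 11000: A-exp=+1, loops=2, term = A^1 * d^1
  state 11001: A-exp=-1, loops=3, term = A^-1 * d^2
  state 11010: A-exp=-1, loops=3, term = A^-1 * d^2
  state 11011: A-exp=-3, loops=4, term = A^-3 * d^3
  state 11100: A-exp=-1, loops=3, term = A^-1 * d^2
  state 11101: A-exp=-3, loops=4, term = A^-3 * d^3
  state 11110: A-exp=-3, loops=4, term = A^-3 * d^3
  state 11111: A-exp=-5, loops=5, term = A^-5 * d^4
Collect the terms by A-exponent (count of states per loop number):
Powers of d = -A^2 - A^-2: d^2 = A^4 + 2 + A^-4; d^3 = -A^6 - 3*A^2 - 3*A^-2 - A^-6; d^4 = A^8 + 4*A^4 + 6 + 4*A^-4 + A^-8.
  A^5 * (d) = -A^7 - A^3
  A^3 * (5) = 5*A^3
  A^1 * (10*d) = -10*A^3 - 10*A^-1
  A^-1 * (10*d^2) = 10*A^3 + 20*A^-1 + 10*A^-5
  A^-3 * (5*d^3) = -5*A^3 - 15*A^-1 - 15*A^-5 - 5*A^-9
  A^-5 * (d^4) = A^3 + 4*A^-1 + 6*A^-5 + 4*A^-9 + A^-13
Summing the groups: <K> = -A^7 - A^-1 + A^-5 - A^-9 + A^-13

Answer: -A^7 - A^-1 + A^-5 - A^-9 + A^-13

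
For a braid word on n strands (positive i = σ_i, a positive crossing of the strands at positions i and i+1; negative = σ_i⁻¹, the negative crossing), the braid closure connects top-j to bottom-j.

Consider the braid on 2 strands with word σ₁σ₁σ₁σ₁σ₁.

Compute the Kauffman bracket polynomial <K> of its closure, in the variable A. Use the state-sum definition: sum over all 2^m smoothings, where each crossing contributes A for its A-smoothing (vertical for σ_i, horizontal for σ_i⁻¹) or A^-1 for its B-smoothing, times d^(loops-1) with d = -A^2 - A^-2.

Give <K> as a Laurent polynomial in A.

Braid: s1 s1 s1 s1 s1 on 2 strands, 5 crossings.
Writhe w = (#positive) - (#negative) = 5 - 0 = 5.
Enumerate smoothing states for the bracket polynomial. There are 2^5 = 32 states.
Smooth each crossing (0=||, 1=⌣⌢); contribution A^(Σ sign_k(1-2s_k)) * d^(L-1).
  state 00000: A-exp=+5, loops=2, term = A^5 * d^1
  state 00001: A-exp=+3, loops=1, term = A^3 * d^0
  state 00010: A-exp=+3, loops=1, term = A^3 * d^0
  state 00011: A-exp=+1, loops=2, term = A^1 * d^1
  state 00100: A-exp=+3, loops=1, term = A^3 * d^0
  state 00101: A-exp=+1, loops=2, term = A^1 * d^1
  state 00110: A-exp=+1, loops=2, term = A^1 * d^1
  state 00111: A-exp=-1, loops=3, term = A^-1 * d^2
  state 01000: A-exp=+3, loops=1, term = A^3 * d^0
  state 01001: A-exp=+1, loops=2, term = A^1 * d^1
  state 01010: A-exp=+1, loops=2, term = A^1 * d^1
  state 01011: A-exp=-1, loops=3, term = A^-1 * d^2
  state 01100: A-exp=+1, loops=2, term = A^1 * d^1
  state 01101: A-exp=-1, loops=3, term = A^-1 * d^2
  state 01110: A-exp=-1, loops=3, term = A^-1 * d^2
  state 01111: A-exp=-3, loops=4, term = A^-3 * d^3
  state 10000: A-exp=+3, loops=1, term = A^3 * d^0
  state 10001: A-exp=+1, loops=2, term = A^1 * d^1
  state 10010: A-exp=+1, loops=2, term = A^1 * d^1
  state 10011: A-exp=-1, loops=3, term = A^-1 * d^2
  state 10100: A-exp=+1, loops=2, term = A^1 * d^1
  state 10101: A-exp=-1, loops=3, term = A^-1 * d^2
  state 10110: A-exp=-1, loops=3, term = A^-1 * d^2
  state 10111: A-exp=-3, loops=4, term = A^-3 * d^3
  state 11000: A-exp=+1, loops=2, term = A^1 * d^1
  state 11001: A-exp=-1, loops=3, term = A^-1 * d^2
  state 11010: A-exp=-1, loops=3, term = A^-1 * d^2
  state 11011: A-exp=-3, loops=4, term = A^-3 * d^3
  state 11100: A-exp=-1, loops=3, term = A^-1 * d^2
  state 11101: A-exp=-3, loops=4, term = A^-3 * d^3
  state 11110: A-exp=-3, loops=4, term = A^-3 * d^3
  state 11111: A-exp=-5, loops=5, term = A^-5 * d^4
Collect the terms by A-exponent (count of states per loop number):
Powers of d = -A^2 - A^-2: d^2 = A^4 + 2 + A^-4; d^3 = -A^6 - 3*A^2 - 3*A^-2 - A^-6; d^4 = A^8 + 4*A^4 + 6 + 4*A^-4 + A^-8.
  A^5 * (d) = -A^7 - A^3
  A^3 * (5) = 5*A^3
  A^1 * (10*d) = -10*A^3 - 10*A^-1
  A^-1 * (10*d^2) = 10*A^3 + 20*A^-1 + 10*A^-5
  A^-3 * (5*d^3) = -5*A^3 - 15*A^-1 - 15*A^-5 - 5*A^-9
  A^-5 * (d^4) = A^3 + 4*A^-1 + 6*A^-5 + 4*A^-9 + A^-13
Summing the groups: <K> = -A^7 - A^-1 + A^-5 - A^-9 + A^-13

Answer: -A^7 - A^-1 + A^-5 - A^-9 + A^-13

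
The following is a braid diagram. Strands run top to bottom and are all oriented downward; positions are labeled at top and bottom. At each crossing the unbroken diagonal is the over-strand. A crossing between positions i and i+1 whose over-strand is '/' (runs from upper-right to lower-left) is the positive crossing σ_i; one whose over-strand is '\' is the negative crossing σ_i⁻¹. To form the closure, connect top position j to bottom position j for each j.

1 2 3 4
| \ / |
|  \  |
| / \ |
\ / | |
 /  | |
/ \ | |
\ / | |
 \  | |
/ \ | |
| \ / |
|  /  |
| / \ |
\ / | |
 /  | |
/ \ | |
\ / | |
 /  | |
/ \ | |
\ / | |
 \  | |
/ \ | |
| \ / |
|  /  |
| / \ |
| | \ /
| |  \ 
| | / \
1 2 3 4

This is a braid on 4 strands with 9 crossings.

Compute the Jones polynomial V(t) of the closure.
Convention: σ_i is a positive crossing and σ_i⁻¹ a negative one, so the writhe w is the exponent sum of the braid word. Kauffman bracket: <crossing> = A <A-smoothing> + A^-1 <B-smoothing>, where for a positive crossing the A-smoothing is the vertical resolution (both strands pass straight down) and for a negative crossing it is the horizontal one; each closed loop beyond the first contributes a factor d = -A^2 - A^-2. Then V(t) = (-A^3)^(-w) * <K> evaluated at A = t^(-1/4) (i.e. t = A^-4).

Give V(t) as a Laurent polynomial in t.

Reading the diagram top to bottom ('/'-over between positions i,i+1 = s_i, '\'-over = s_i^-1): braid word = s2^-1 s1 s1^-1 s2 s1 s1 s1^-1 s2 s3^-1.
The presented braid s2^-1 s1 s1^-1 s2 s1 s1 s1^-1 s2 s3^-1 on 4 strands reduces by inverse Markov moves (closure unchanged at each step):
  Destabilize: the word has the form β·s3^-1 where s3^-1 occurs only as the final letter (β ∈ B_3); drop it and the last strand → 3 strands.
  Deconjugate: the word is γ·β·γ⁻¹ with γ = s2^-1 (prefix) and γ⁻¹ = s2 (suffix); strip both.
  Deconjugate: the word is γ·β·γ⁻¹ with γ = s1 (prefix) and γ⁻¹ = s1^-1 (suffix); strip both.
Reduced to β = s1^-1 s2 s1 s1 on 3 strands, 4 crossings.
Compute on β:
Braid: s1^-1 s2 s1 s1 on 3 strands, 4 crossings.
Writhe w = (#positive) - (#negative) = 3 - 1 = 2.
Enumerate smoothing states for the bracket polynomial. There are 2^4 = 16 states.
For each crossing: s=0 is the vertical smoothing, s=1 horizontal. Crossing k contributes A^(sign_k * (1 - 2*s_k)); loop factor d = -A^2 - A^-2.
  state 0000: A-exp=+2, loops=3, term = A^2 * d^2
  state 0001: A-exp=+0, loops=2, term = A^0 * d^1
  state 0010: A-exp=+0, loops=2, term = A^0 * d^1
  state 0011: A-exp=-2, loops=3, term = A^-2 * d^2
  state 0100: A-exp=+0, loops=2, term = A^0 * d^1
  state 0101: A-exp=-2, loops=1, term = A^-2 * d^0
  state 0110: A-exp=-2, loops=1, term = A^-2 * d^0
  state 0111: A-exp=-4, loops=2, term = A^-4 * d^1
  state 1000: A-exp=+4, loops=2, term = A^4 * d^1
  state 1001: A-exp=+2, loops=3, term = A^2 * d^2
  state 1010: A-exp=+2, loops=3, term = A^2 * d^2
  state 1011: A-exp=+0, loops=4, term = A^0 * d^3
  state 1100: A-exp=+2, loops=1, term = A^2 * d^0
  state 1101: A-exp=+0, loops=2, term = A^0 * d^1
  state 1110: A-exp=+0, loops=2, term = A^0 * d^1
  state 1111: A-exp=-2, loops=3, term = A^-2 * d^2
Collect the terms by A-exponent (count of states per loop number):
Powers of d = -A^2 - A^-2: d^2 = A^4 + 2 + A^-4; d^3 = -A^6 - 3*A^2 - 3*A^-2 - A^-6.
  A^4 * (d) = -A^6 - A^2
  A^2 * (1 + 3*d^2) = 3*A^6 + 7*A^2 + 3*A^-2
  A^0 * (5*d + d^3) = -A^6 - 8*A^2 - 8*A^-2 - A^-6
  A^-2 * (2 + 2*d^2) = 2*A^2 + 6*A^-2 + 2*A^-6
  A^-4 * (d) = -A^-2 - A^-6
Summing the groups: <K> = A^6
Normalise by the writhe: (-A^3)^(-w) = (-A^3)^(-2) = A^-6, so f(A) = A^-6 * <K> = 1.
Substitute A = t^(-1/4), i.e. A^e → t^(-e/4): V(t) = 1

Answer: 1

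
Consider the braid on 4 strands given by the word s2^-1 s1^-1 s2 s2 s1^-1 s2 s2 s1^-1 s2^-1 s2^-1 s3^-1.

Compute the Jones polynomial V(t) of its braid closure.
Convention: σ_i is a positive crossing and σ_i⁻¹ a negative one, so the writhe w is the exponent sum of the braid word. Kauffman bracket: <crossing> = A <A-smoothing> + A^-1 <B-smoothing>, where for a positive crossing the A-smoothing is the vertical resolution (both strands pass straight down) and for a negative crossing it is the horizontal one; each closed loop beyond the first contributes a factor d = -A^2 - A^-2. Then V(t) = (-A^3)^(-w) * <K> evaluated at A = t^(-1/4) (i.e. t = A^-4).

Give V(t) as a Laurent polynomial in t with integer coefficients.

t^2 - 2*t + 4 - 4*t^-1 + 4*t^-2 - 4*t^-3 + 3*t^-4 - 2*t^-5 + t^-6

Derivation:
The presented braid s2^-1 s1^-1 s2 s2 s1^-1 s2 s2 s1^-1 s2^-1 s2^-1 s3^-1 on 4 strands reduces by inverse Markov moves (closure unchanged at each step):
  Destabilize: the word has the form β·s3^-1 where s3^-1 occurs only as the final letter (β ∈ B_3); drop it and the last strand → 3 strands.
Reduced to β = s2^-1 s1^-1 s2 s2 s1^-1 s2 s2 s1^-1 s2^-1 s2^-1 on 3 strands, 10 crossings.
Compute on β:
Braid: s2^-1 s1^-1 s2 s2 s1^-1 s2 s2 s1^-1 s2^-1 s2^-1 on 3 strands, 10 crossings.
Writhe w = (#positive) - (#negative) = 4 - 6 = -2.
Computing the Kauffman bracket via state sum. There are 2^10 = 1024 states.
For each crossing: s=0 is the vertical smoothing, s=1 horizontal. Crossing k contributes A^(sign_k * (1 - 2*s_k)); loop factor d = -A^2 - A^-2.
Tabulate the states by total A-exponent and number of loops L (A-exp: L × count):
  A^10: L=5 ×1
  A^8: L=4 ×10
  A^6: L=3 ×39, L=5 ×6
  A^4: L=2 ×66, L=4 ×52, L=6 ×2
  A^2: L=1 ×45, L=3 ×124, L=5 ×41
  A^0: L=2 ×118, L=4 ×113, L=6 ×21
  A^-2: L=1 ×20, L=3 ×120, L=5 ×63, L=7 ×7
  A^-4: L=2 ×30, L=4 ×68, L=6 ×21, L=8 ×1
  A^-6: L=3 ×20, L=5 ×22, L=7 ×3
  A^-8: L=4 ×7, L=6 ×3
  A^-10: L=5 ×1
Each group contributes A^e * Σ count * d^(L-1):
Powers of d = -A^2 - A^-2: d^2 = A^4 + 2 + A^-4; d^3 = -A^6 - 3*A^2 - 3*A^-2 - A^-6; d^4 = A^8 + 4*A^4 + 6 + 4*A^-4 + A^-8; d^5 = -A^10 - 5*A^6 - 10*A^2 - 10*A^-2 - 5*A^-6 - A^-10; d^6 = A^12 + 6*A^8 + 15*A^4 + 20 + 15*A^-4 + 6*A^-8 + A^-12; d^7 = -A^14 - 7*A^10 - 21*A^6 - 35*A^2 - 35*A^-2 - 21*A^-6 - 7*A^-10 - A^-14.
  A^10 * (d^4) = A^18 + 4*A^14 + 6*A^10 + 4*A^6 + A^2
  A^8 * (10*d^3) = -10*A^14 - 30*A^10 - 30*A^6 - 10*A^2
  A^6 * (39*d^2 + 6*d^4) = 6*A^14 + 63*A^10 + 114*A^6 + 63*A^2 + 6*A^-2
  A^4 * (66*d + 52*d^3 + 2*d^5) = -2*A^14 - 62*A^10 - 242*A^6 - 242*A^2 - 62*A^-2 - 2*A^-6
  A^2 * (45 + 124*d^2 + 41*d^4) = 41*A^10 + 288*A^6 + 539*A^2 + 288*A^-2 + 41*A^-6
  A^0 * (118*d + 113*d^3 + 21*d^5) = -21*A^10 - 218*A^6 - 667*A^2 - 667*A^-2 - 218*A^-6 - 21*A^-10
  A^-2 * (20 + 120*d^2 + 63*d^4 + 7*d^6) = 7*A^10 + 105*A^6 + 477*A^2 + 778*A^-2 + 477*A^-6 + 105*A^-10 + 7*A^-14
  A^-4 * (30*d + 68*d^3 + 21*d^5 + d^7) = -A^10 - 28*A^6 - 194*A^2 - 479*A^-2 - 479*A^-6 - 194*A^-10 - 28*A^-14 - A^-18
  A^-6 * (20*d^2 + 22*d^4 + 3*d^6) = 3*A^6 + 40*A^2 + 153*A^-2 + 232*A^-6 + 153*A^-10 + 40*A^-14 + 3*A^-18
  A^-8 * (7*d^3 + 3*d^5) = -3*A^2 - 22*A^-2 - 51*A^-6 - 51*A^-10 - 22*A^-14 - 3*A^-18
  A^-10 * (d^4) = A^-2 + 4*A^-6 + 6*A^-10 + 4*A^-14 + A^-18
Summing the groups: <K> = A^18 - 2*A^14 + 3*A^10 - 4*A^6 + 4*A^2 - 4*A^-2 + 4*A^-6 - 2*A^-10 + A^-14
Normalise by the writhe: (-A^3)^(-w) = (-A^3)^(2) = A^6, so f(A) = A^6 * <K> = A^24 - 2*A^20 + 3*A^16 - 4*A^12 + 4*A^8 - 4*A^4 + 4 - 2*A^-4 + A^-8.
Substitute A = t^(-1/4), i.e. A^e → t^(-e/4): V(t) = t^2 - 2*t + 4 - 4*t^-1 + 4*t^-2 - 4*t^-3 + 3*t^-4 - 2*t^-5 + t^-6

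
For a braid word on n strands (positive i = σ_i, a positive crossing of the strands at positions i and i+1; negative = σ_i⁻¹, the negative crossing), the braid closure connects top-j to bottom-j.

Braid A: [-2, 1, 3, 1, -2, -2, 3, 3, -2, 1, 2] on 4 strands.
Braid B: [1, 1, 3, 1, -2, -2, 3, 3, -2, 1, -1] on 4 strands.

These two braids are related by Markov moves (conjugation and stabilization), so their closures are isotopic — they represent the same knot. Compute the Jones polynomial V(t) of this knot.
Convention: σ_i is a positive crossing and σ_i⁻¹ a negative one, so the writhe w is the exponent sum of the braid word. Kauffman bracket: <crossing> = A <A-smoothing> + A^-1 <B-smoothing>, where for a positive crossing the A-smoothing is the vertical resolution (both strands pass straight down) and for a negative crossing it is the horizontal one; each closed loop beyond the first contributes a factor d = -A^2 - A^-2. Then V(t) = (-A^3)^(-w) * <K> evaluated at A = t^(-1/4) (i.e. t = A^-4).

t^7 - 3*t^6 + 4*t^5 - 6*t^4 + 7*t^3 - 6*t^2 + 6*t - 3 + 2*t^-1 - t^-2

Derivation:
Markov-equivalent braids have isotopic closures, hence identical knot invariants. Strip the Markov moves from each word to reach a common short braid β, then compute V(t) once on β.
Braid A: s2^-1 s1 s3 s1 s2^-1 s2^-1 s3 s3 s2^-1 s1 s2 on 4 strands reduces by inverse Markov moves (closure unchanged at each step):
  Deconjugate: the word is γ·β·γ⁻¹ with γ = s2^-1 (prefix) and γ⁻¹ = s2 (suffix); strip both.
Reduced to β = s1 s3 s1 s2^-1 s2^-1 s3 s3 s2^-1 s1 on 4 strands, 9 crossings.
Braid B: s1 s1 s3 s1 s2^-1 s2^-1 s3 s3 s2^-1 s1 s1^-1 on 4 strands reduces by inverse Markov moves (closure unchanged at each step):
  Deconjugate: the word is γ·β·γ⁻¹ with γ = s1 (prefix) and γ⁻¹ = s1^-1 (suffix); strip both.
Reduced to β = s1 s3 s1 s2^-1 s2^-1 s3 s3 s2^-1 s1 on 4 strands, 9 crossings.
Both give the same β = s1 s3 s1 s2^-1 s2^-1 s3 s3 s2^-1 s1 on 4 strands, so one state sum suffices:
Braid: s1 s3 s1 s2^-1 s2^-1 s3 s3 s2^-1 s1 on 4 strands, 9 crossings.
Writhe w = (#positive) - (#negative) = 6 - 3 = 3.
Enumerate smoothing states for the bracket polynomial. There are 2^9 = 512 states.
Each crossing splits two ways (0=vertical, 1=horizontal). The state's weight is A^(#A-smoothings - #B-smoothings) * d^(loops - 1).
Tabulate the states by total A-exponent and number of loops L (A-exp: L × count):
  A^9: L=5 ×1
  A^7: L=4 ×9
  A^5: L=3 ×32, L=5 ×4
  A^3: L=2 ×55, L=4 ×28, L=6 ×1
  A^1: L=1 ×39, L=3 ×77, L=5 ×10
  A^-1: L=2 ×81, L=4 ×44, L=6 ×1
  A^-3: L=3 ×73, L=5 ×11
  A^-5: L=4 ×35, L=6 ×1
  A^-7: L=5 ×9
  A^-9: L=6 ×1
Each group contributes A^e * Σ count * d^(L-1):
Powers of d = -A^2 - A^-2: d^2 = A^4 + 2 + A^-4; d^3 = -A^6 - 3*A^2 - 3*A^-2 - A^-6; d^4 = A^8 + 4*A^4 + 6 + 4*A^-4 + A^-8; d^5 = -A^10 - 5*A^6 - 10*A^2 - 10*A^-2 - 5*A^-6 - A^-10.
  A^9 * (d^4) = A^17 + 4*A^13 + 6*A^9 + 4*A^5 + A
  A^7 * (9*d^3) = -9*A^13 - 27*A^9 - 27*A^5 - 9*A
  A^5 * (32*d^2 + 4*d^4) = 4*A^13 + 48*A^9 + 88*A^5 + 48*A + 4*A^-3
  A^3 * (55*d + 28*d^3 + d^5) = -A^13 - 33*A^9 - 149*A^5 - 149*A - 33*A^-3 - A^-7
  A^1 * (39 + 77*d^2 + 10*d^4) = 10*A^9 + 117*A^5 + 253*A + 117*A^-3 + 10*A^-7
  A^-1 * (81*d + 44*d^3 + d^5) = -A^9 - 49*A^5 - 223*A - 223*A^-3 - 49*A^-7 - A^-11
  A^-3 * (73*d^2 + 11*d^4) = 11*A^5 + 117*A + 212*A^-3 + 117*A^-7 + 11*A^-11
  A^-5 * (35*d^3 + d^5) = -A^5 - 40*A - 115*A^-3 - 115*A^-7 - 40*A^-11 - A^-15
  A^-7 * (9*d^4) = 9*A + 36*A^-3 + 54*A^-7 + 36*A^-11 + 9*A^-15
  A^-9 * (d^5) = -A - 5*A^-3 - 10*A^-7 - 10*A^-11 - 5*A^-15 - A^-19
Summing the groups: <K> = A^17 - 2*A^13 + 3*A^9 - 6*A^5 + 6*A - 7*A^-3 + 6*A^-7 - 4*A^-11 + 3*A^-15 - A^-19
Normalise by the writhe: (-A^3)^(-w) = (-A^3)^(-3) = -A^-9, so f(A) = -A^-9 * <K> = -A^8 + 2*A^4 - 3 + 6*A^-4 - 6*A^-8 + 7*A^-12 - 6*A^-16 + 4*A^-20 - 3*A^-24 + A^-28.
Substitute A = t^(-1/4), i.e. A^e → t^(-e/4): V(t) = t^7 - 3*t^6 + 4*t^5 - 6*t^4 + 7*t^3 - 6*t^2 + 6*t - 3 + 2*t^-1 - t^-2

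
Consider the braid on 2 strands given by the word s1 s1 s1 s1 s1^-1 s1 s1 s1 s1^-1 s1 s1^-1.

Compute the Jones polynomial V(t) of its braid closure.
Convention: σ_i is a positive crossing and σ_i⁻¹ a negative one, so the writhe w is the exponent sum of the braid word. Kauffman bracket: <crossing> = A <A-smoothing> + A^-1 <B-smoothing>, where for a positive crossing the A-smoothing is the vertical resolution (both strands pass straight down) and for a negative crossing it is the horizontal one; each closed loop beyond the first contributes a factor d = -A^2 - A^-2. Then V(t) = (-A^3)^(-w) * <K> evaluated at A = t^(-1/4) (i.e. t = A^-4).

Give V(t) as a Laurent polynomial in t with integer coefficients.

The presented braid s1 s1 s1 s1 s1^-1 s1 s1 s1 s1^-1 s1 s1^-1 on 2 strands reduces by inverse Markov moves (closure unchanged at each step):
  Deconjugate: the word is γ·β·γ⁻¹ with γ = s1 (prefix) and γ⁻¹ = s1^-1 (suffix); strip both.
Reduced to β = s1 s1 s1 s1^-1 s1 s1 s1 s1^-1 s1 on 2 strands, 9 crossings.
Compute on β:
First cancel adjacent σ_i σ_i⁻¹ pairs (Reidemeister II — same braid, same closure): s1 s1 s1 s1^-1 s1 s1 s1 s1^-1 s1 → s1 s1 s1 s1 s1.
Braid: s1 s1 s1 s1 s1 on 2 strands, 5 crossings.
Writhe w = (#positive) - (#negative) = 5 - 0 = 5.
Enumerate smoothing states for the bracket polynomial. There are 2^5 = 32 states.
For each crossing: s=0 is the vertical smoothing, s=1 horizontal. Crossing k contributes A^(sign_k * (1 - 2*s_k)); loop factor d = -A^2 - A^-2.
  state 00000: A-exp=+5, loops=2, term = A^5 * d^1
  state 00001: A-exp=+3, loops=1, term = A^3 * d^0
  state 00010: A-exp=+3, loops=1, term = A^3 * d^0
  state 00011: A-exp=+1, loops=2, term = A^1 * d^1
  state 00100: A-exp=+3, loops=1, term = A^3 * d^0
  state 00101: A-exp=+1, loops=2, term = A^1 * d^1
  state 00110: A-exp=+1, loops=2, term = A^1 * d^1
  state 00111: A-exp=-1, loops=3, term = A^-1 * d^2
  state 01000: A-exp=+3, loops=1, term = A^3 * d^0
  state 01001: A-exp=+1, loops=2, term = A^1 * d^1
  state 01010: A-exp=+1, loops=2, term = A^1 * d^1
  state 01011: A-exp=-1, loops=3, term = A^-1 * d^2
  state 01100: A-exp=+1, loops=2, term = A^1 * d^1
  state 01101: A-exp=-1, loops=3, term = A^-1 * d^2
  state 01110: A-exp=-1, loops=3, term = A^-1 * d^2
  state 01111: A-exp=-3, loops=4, term = A^-3 * d^3
  state 10000: A-exp=+3, loops=1, term = A^3 * d^0
  state 10001: A-exp=+1, loops=2, term = A^1 * d^1
  state 10010: A-exp=+1, loops=2, term = A^1 * d^1
  state 10011: A-exp=-1, loops=3, term = A^-1 * d^2
  state 10100: A-exp=+1, loops=2, term = A^1 * d^1
  state 10101: A-exp=-1, loops=3, term = A^-1 * d^2
  state 10110: A-exp=-1, loops=3, term = A^-1 * d^2
  state 10111: A-exp=-3, loops=4, term = A^-3 * d^3
  state 11000: A-exp=+1, loops=2, term = A^1 * d^1
  state 11001: A-exp=-1, loops=3, term = A^-1 * d^2
  state 11010: A-exp=-1, loops=3, term = A^-1 * d^2
  state 11011: A-exp=-3, loops=4, term = A^-3 * d^3
  state 11100: A-exp=-1, loops=3, term = A^-1 * d^2
  state 11101: A-exp=-3, loops=4, term = A^-3 * d^3
  state 11110: A-exp=-3, loops=4, term = A^-3 * d^3
  state 11111: A-exp=-5, loops=5, term = A^-5 * d^4
Collect the terms by A-exponent (count of states per loop number):
Powers of d = -A^2 - A^-2: d^2 = A^4 + 2 + A^-4; d^3 = -A^6 - 3*A^2 - 3*A^-2 - A^-6; d^4 = A^8 + 4*A^4 + 6 + 4*A^-4 + A^-8.
  A^5 * (d) = -A^7 - A^3
  A^3 * (5) = 5*A^3
  A^1 * (10*d) = -10*A^3 - 10*A^-1
  A^-1 * (10*d^2) = 10*A^3 + 20*A^-1 + 10*A^-5
  A^-3 * (5*d^3) = -5*A^3 - 15*A^-1 - 15*A^-5 - 5*A^-9
  A^-5 * (d^4) = A^3 + 4*A^-1 + 6*A^-5 + 4*A^-9 + A^-13
Summing the groups: <K> = -A^7 - A^-1 + A^-5 - A^-9 + A^-13
Normalise by the writhe: (-A^3)^(-w) = (-A^3)^(-5) = -A^-15, so f(A) = -A^-15 * <K> = A^-8 + A^-16 - A^-20 + A^-24 - A^-28.
Substitute A = t^(-1/4), i.e. A^e → t^(-e/4): V(t) = -t^7 + t^6 - t^5 + t^4 + t^2

Answer: -t^7 + t^6 - t^5 + t^4 + t^2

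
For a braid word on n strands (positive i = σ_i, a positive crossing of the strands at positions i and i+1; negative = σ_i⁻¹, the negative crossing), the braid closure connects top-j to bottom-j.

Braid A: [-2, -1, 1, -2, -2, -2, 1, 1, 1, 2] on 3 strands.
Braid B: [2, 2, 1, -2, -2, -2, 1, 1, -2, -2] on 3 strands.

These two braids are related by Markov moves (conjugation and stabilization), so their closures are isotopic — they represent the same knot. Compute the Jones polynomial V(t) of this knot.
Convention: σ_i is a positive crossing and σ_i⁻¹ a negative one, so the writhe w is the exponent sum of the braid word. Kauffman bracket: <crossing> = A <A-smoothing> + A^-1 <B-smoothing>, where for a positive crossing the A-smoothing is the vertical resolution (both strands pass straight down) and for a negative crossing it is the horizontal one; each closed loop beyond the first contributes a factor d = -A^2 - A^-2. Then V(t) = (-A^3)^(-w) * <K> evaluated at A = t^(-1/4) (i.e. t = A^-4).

-t^3 + t^2 - t + 3 - t^-1 + t^-2 - t^-3

Derivation:
Markov-equivalent braids have isotopic closures, hence identical knot invariants. Strip the Markov moves from each word to reach a common short braid β, then compute V(t) once on β.
Braid A: s2^-1 s1^-1 s1 s2^-1 s2^-1 s2^-1 s1 s1 s1 s2 on 3 strands reduces by inverse Markov moves (closure unchanged at each step):
  Deconjugate: the word is γ·β·γ⁻¹ with γ = s2^-1 s1^-1 (prefix) and γ⁻¹ = s1 s2 (suffix); strip both.
Reduced to β = s1 s2^-1 s2^-1 s2^-1 s1 s1 on 3 strands, 6 crossings.
Braid B: s2 s2 s1 s2^-1 s2^-1 s2^-1 s1 s1 s2^-1 s2^-1 on 3 strands reduces by inverse Markov moves (closure unchanged at each step):
  Deconjugate: the word is γ·β·γ⁻¹ with γ = s2 s2 (prefix) and γ⁻¹ = s2^-1 s2^-1 (suffix); strip both.
Reduced to β = s1 s2^-1 s2^-1 s2^-1 s1 s1 on 3 strands, 6 crossings.
Both give the same β = s1 s2^-1 s2^-1 s2^-1 s1 s1 on 3 strands, so one state sum suffices:
Braid: s1 s2^-1 s2^-1 s2^-1 s1 s1 on 3 strands, 6 crossings.
Writhe w = (#positive) - (#negative) = 3 - 3 = 0.
Computing the Kauffman bracket via state sum. There are 2^6 = 64 states.
Each crossing splits two ways (0=vertical, 1=horizontal). The state's weight is A^(#A-smoothings - #B-smoothings) * d^(loops - 1).
Tabulate the states by total A-exponent and number of loops L (A-exp: L × count):
  A^6: L=4 ×1
  A^4: L=3 ×6
  A^2: L=2 ×12, L=4 ×3
  A^0: L=1 ×9, L=3 ×10, L=5 ×1
  A^-2: L=2 ×12, L=4 ×3
  A^-4: L=3 ×6
  A^-6: L=4 ×1
Each group contributes A^e * Σ count * d^(L-1):
Powers of d = -A^2 - A^-2: d^2 = A^4 + 2 + A^-4; d^3 = -A^6 - 3*A^2 - 3*A^-2 - A^-6; d^4 = A^8 + 4*A^4 + 6 + 4*A^-4 + A^-8.
  A^6 * (d^3) = -A^12 - 3*A^8 - 3*A^4 - 1
  A^4 * (6*d^2) = 6*A^8 + 12*A^4 + 6
  A^2 * (12*d + 3*d^3) = -3*A^8 - 21*A^4 - 21 - 3*A^-4
  A^0 * (9 + 10*d^2 + d^4) = A^8 + 14*A^4 + 35 + 14*A^-4 + A^-8
  A^-2 * (12*d + 3*d^3) = -3*A^4 - 21 - 21*A^-4 - 3*A^-8
  A^-4 * (6*d^2) = 6 + 12*A^-4 + 6*A^-8
  A^-6 * (d^3) = -1 - 3*A^-4 - 3*A^-8 - A^-12
Summing the groups: <K> = -A^12 + A^8 - A^4 + 3 - A^-4 + A^-8 - A^-12
Normalise by the writhe: (-A^3)^(-w) = (-A^3)^(0) = 1, so f(A) = 1 * <K> = -A^12 + A^8 - A^4 + 3 - A^-4 + A^-8 - A^-12.
Substitute A = t^(-1/4), i.e. A^e → t^(-e/4): V(t) = -t^3 + t^2 - t + 3 - t^-1 + t^-2 - t^-3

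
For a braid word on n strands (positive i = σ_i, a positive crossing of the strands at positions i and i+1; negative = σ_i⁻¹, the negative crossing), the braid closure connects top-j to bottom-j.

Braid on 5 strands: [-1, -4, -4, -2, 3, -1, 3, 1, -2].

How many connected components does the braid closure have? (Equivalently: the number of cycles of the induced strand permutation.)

Track the strand permutation on 5 strands, starting from identity.
  step 1: s1^-1 swaps positions 1,2 -> [2 1 3 4 5]
  step 2: s4^-1 swaps positions 4,5 -> [2 1 3 5 4]
  step 3: s4^-1 swaps positions 4,5 -> [2 1 3 4 5]
  step 4: s2^-1 swaps positions 2,3 -> [2 3 1 4 5]
  step 5: s3 swaps positions 3,4 -> [2 3 4 1 5]
  step 6: s1^-1 swaps positions 1,2 -> [3 2 4 1 5]
  step 7: s3 swaps positions 3,4 -> [3 2 1 4 5]
  step 8: s1 swaps positions 1,2 -> [2 3 1 4 5]
  step 9: s2^-1 swaps positions 2,3 -> [2 1 3 4 5]
Final permutation (position -> original strand): [2 1 3 4 5]
Closure components = cycle count of this permutation = 4.

Answer: 4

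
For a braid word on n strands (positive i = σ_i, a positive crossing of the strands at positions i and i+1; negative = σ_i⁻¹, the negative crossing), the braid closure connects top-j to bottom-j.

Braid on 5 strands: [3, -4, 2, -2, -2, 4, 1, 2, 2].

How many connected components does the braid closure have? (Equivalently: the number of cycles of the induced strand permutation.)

Track the strand permutation on 5 strands, starting from identity.
  step 1: s3 swaps positions 3,4 -> [1 2 4 3 5]
  step 2: s4^-1 swaps positions 4,5 -> [1 2 4 5 3]
  step 3: s2 swaps positions 2,3 -> [1 4 2 5 3]
  step 4: s2^-1 swaps positions 2,3 -> [1 2 4 5 3]
  step 5: s2^-1 swaps positions 2,3 -> [1 4 2 5 3]
  step 6: s4 swaps positions 4,5 -> [1 4 2 3 5]
  step 7: s1 swaps positions 1,2 -> [4 1 2 3 5]
  step 8: s2 swaps positions 2,3 -> [4 2 1 3 5]
  step 9: s2 swaps positions 2,3 -> [4 1 2 3 5]
Final permutation (position -> original strand): [4 1 2 3 5]
Closure components = cycle count of this permutation = 2.

Answer: 2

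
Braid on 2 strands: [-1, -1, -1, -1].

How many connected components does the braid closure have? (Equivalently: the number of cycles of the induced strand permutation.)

Track the strand permutation on 2 strands, starting from identity.
  step 1: s1^-1 swaps positions 1,2 -> [2 1]
  step 2: s1^-1 swaps positions 1,2 -> [1 2]
  step 3: s1^-1 swaps positions 1,2 -> [2 1]
  step 4: s1^-1 swaps positions 1,2 -> [1 2]
Final permutation (position -> original strand): [1 2]
Closure components = cycle count of this permutation = 2.

Answer: 2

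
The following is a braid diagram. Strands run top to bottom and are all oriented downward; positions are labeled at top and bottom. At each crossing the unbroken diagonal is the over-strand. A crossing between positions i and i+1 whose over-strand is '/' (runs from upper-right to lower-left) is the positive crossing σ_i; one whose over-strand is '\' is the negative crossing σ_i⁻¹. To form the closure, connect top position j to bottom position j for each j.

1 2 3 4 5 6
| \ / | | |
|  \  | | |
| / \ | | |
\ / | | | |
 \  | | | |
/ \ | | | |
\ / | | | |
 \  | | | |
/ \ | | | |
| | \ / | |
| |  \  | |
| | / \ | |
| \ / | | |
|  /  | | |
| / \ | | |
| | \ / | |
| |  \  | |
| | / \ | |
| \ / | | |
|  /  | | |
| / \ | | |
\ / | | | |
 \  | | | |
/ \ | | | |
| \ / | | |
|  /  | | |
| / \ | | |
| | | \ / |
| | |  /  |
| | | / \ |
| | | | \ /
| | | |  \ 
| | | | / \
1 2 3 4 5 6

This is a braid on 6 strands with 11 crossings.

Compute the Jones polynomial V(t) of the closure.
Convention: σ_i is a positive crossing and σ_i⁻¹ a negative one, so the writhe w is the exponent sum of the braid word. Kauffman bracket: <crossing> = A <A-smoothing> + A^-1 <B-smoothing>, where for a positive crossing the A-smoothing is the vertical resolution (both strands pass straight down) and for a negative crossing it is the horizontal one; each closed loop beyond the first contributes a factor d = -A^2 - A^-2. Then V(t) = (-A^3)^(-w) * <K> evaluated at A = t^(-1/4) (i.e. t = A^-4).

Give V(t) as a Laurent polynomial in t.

Reading the diagram top to bottom ('/'-over between positions i,i+1 = s_i, '\'-over = s_i^-1): braid word = s2^-1 s1^-1 s1^-1 s3^-1 s2 s3^-1 s2 s1^-1 s2 s4 s5^-1.
The presented braid s2^-1 s1^-1 s1^-1 s3^-1 s2 s3^-1 s2 s1^-1 s2 s4 s5^-1 on 6 strands reduces by inverse Markov moves (closure unchanged at each step):
  Destabilize: the word has the form β·s5^-1 where s5^-1 occurs only as the final letter (β ∈ B_5); drop it and the last strand → 5 strands.
  Destabilize: the word has the form β·s4 where s4 occurs only as the final letter (β ∈ B_4); drop it and the last strand → 4 strands.
  Deconjugate: the word is γ·β·γ⁻¹ with γ = s2^-1 (prefix) and γ⁻¹ = s2 (suffix); strip both.
Reduced to β = s1^-1 s1^-1 s3^-1 s2 s3^-1 s2 s1^-1 on 4 strands, 7 crossings.
Compute on β:
Braid: s1^-1 s1^-1 s3^-1 s2 s3^-1 s2 s1^-1 on 4 strands, 7 crossings.
Writhe w = (#positive) - (#negative) = 2 - 5 = -3.
Enumerate smoothing states for the bracket polynomial. There are 2^7 = 128 states.
For each crossing: s=0 is the vertical smoothing, s=1 horizontal. Crossing k contributes A^(sign_k * (1 - 2*s_k)); loop factor d = -A^2 - A^-2.
Tabulate the states by total A-exponent and number of loops L (A-exp: L × count):
  A^7: L=5 ×1
  A^5: L=4 ×7
  A^3: L=3 ×20, L=5 ×1
  A^1: L=2 ×27, L=4 ×8
  A^-1: L=1 ×15, L=3 ×19, L=5 ×1
  A^-3: L=2 ×17, L=4 ×4
  A^-5: L=3 ×7
  A^-7: L=4 ×1
Each group contributes A^e * Σ count * d^(L-1):
Powers of d = -A^2 - A^-2: d^2 = A^4 + 2 + A^-4; d^3 = -A^6 - 3*A^2 - 3*A^-2 - A^-6; d^4 = A^8 + 4*A^4 + 6 + 4*A^-4 + A^-8.
  A^7 * (d^4) = A^15 + 4*A^11 + 6*A^7 + 4*A^3 + A^-1
  A^5 * (7*d^3) = -7*A^11 - 21*A^7 - 21*A^3 - 7*A^-1
  A^3 * (20*d^2 + d^4) = A^11 + 24*A^7 + 46*A^3 + 24*A^-1 + A^-5
  A^1 * (27*d + 8*d^3) = -8*A^7 - 51*A^3 - 51*A^-1 - 8*A^-5
  A^-1 * (15 + 19*d^2 + d^4) = A^7 + 23*A^3 + 59*A^-1 + 23*A^-5 + A^-9
  A^-3 * (17*d + 4*d^3) = -4*A^3 - 29*A^-1 - 29*A^-5 - 4*A^-9
  A^-5 * (7*d^2) = 7*A^-1 + 14*A^-5 + 7*A^-9
  A^-7 * (d^3) = -A^-1 - 3*A^-5 - 3*A^-9 - A^-13
Summing the groups: <K> = A^15 - 2*A^11 + 2*A^7 - 3*A^3 + 3*A^-1 - 2*A^-5 + A^-9 - A^-13
Normalise by the writhe: (-A^3)^(-w) = (-A^3)^(3) = -A^9, so f(A) = -A^9 * <K> = -A^24 + 2*A^20 - 2*A^16 + 3*A^12 - 3*A^8 + 2*A^4 - 1 + A^-4.
Substitute A = t^(-1/4), i.e. A^e → t^(-e/4): V(t) = t - 1 + 2*t^-1 - 3*t^-2 + 3*t^-3 - 2*t^-4 + 2*t^-5 - t^-6

Answer: t - 1 + 2*t^-1 - 3*t^-2 + 3*t^-3 - 2*t^-4 + 2*t^-5 - t^-6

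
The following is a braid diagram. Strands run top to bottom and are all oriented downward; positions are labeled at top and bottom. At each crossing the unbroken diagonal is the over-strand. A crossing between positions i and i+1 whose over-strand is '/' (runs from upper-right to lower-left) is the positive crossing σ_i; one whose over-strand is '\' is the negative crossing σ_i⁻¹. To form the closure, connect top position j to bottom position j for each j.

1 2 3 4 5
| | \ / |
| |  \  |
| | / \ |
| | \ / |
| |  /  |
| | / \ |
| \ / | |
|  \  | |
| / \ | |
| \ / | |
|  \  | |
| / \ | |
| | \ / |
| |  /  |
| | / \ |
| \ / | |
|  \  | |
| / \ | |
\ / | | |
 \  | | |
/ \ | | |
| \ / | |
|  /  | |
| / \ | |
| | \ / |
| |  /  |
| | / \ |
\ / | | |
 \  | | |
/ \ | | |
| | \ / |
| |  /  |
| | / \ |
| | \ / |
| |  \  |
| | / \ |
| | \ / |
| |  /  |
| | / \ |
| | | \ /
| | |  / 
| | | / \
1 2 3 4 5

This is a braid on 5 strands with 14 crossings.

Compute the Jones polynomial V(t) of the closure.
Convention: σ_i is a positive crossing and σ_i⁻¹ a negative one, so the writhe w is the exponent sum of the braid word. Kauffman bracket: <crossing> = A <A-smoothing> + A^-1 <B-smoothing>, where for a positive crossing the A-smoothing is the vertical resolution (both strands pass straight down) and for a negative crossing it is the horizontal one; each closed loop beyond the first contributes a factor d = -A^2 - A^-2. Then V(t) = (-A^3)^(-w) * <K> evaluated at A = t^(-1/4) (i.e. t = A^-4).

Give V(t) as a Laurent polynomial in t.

-t^3 + 2*t^2 - 3*t + 5 - 4*t^-1 + 4*t^-2 - 3*t^-3 + 2*t^-4 - t^-5

Derivation:
Reading the diagram top to bottom ('/'-over between positions i,i+1 = s_i, '\'-over = s_i^-1): braid word = s3^-1 s3 s2^-1 s2^-1 s3 s2^-1 s1^-1 s2 s3 s1^-1 s3 s3^-1 s3 s4.
The presented braid s3^-1 s3 s2^-1 s2^-1 s3 s2^-1 s1^-1 s2 s3 s1^-1 s3 s3^-1 s3 s4 on 5 strands reduces by inverse Markov moves (closure unchanged at each step):
  Destabilize: the word has the form β·s4 where s4 occurs only as the final letter (β ∈ B_4); drop it and the last strand → 4 strands.
  Deconjugate: the word is γ·β·γ⁻¹ with γ = s3^-1 (prefix) and γ⁻¹ = s3 (suffix); strip both.
  Deconjugate: the word is γ·β·γ⁻¹ with γ = s3 (prefix) and γ⁻¹ = s3^-1 (suffix); strip both.
Reduced to β = s2^-1 s2^-1 s3 s2^-1 s1^-1 s2 s3 s1^-1 s3 on 4 strands, 9 crossings.
Compute on β:
Braid: s2^-1 s2^-1 s3 s2^-1 s1^-1 s2 s3 s1^-1 s3 on 4 strands, 9 crossings.
Writhe w = (#positive) - (#negative) = 4 - 5 = -1.
Enumerate smoothing states for the bracket polynomial. There are 2^9 = 512 states.
For each crossing: s=0 is the vertical smoothing, s=1 horizontal. Crossing k contributes A^(sign_k * (1 - 2*s_k)); loop factor d = -A^2 - A^-2.
Tabulate the states by total A-exponent and number of loops L (A-exp: L × count):
  A^9: L=5 ×1
  A^7: L=4 ×9
  A^5: L=3 ×32, L=5 ×4
  A^3: L=2 ×55, L=4 ×28, L=6 ×1
  A^1: L=1 ×39, L=3 ×77, L=5 ×10
  A^-1: L=2 ×87, L=4 ×38, L=6 ×1
  A^-3: L=1 ×14, L=3 ×64, L=5 ×6
  A^-5: L=2 ×17, L=4 ×19
  A^-7: L=3 ×7, L=5 ×2
  A^-9: L=4 ×1
Each group contributes A^e * Σ count * d^(L-1):
Powers of d = -A^2 - A^-2: d^2 = A^4 + 2 + A^-4; d^3 = -A^6 - 3*A^2 - 3*A^-2 - A^-6; d^4 = A^8 + 4*A^4 + 6 + 4*A^-4 + A^-8; d^5 = -A^10 - 5*A^6 - 10*A^2 - 10*A^-2 - 5*A^-6 - A^-10.
  A^9 * (d^4) = A^17 + 4*A^13 + 6*A^9 + 4*A^5 + A
  A^7 * (9*d^3) = -9*A^13 - 27*A^9 - 27*A^5 - 9*A
  A^5 * (32*d^2 + 4*d^4) = 4*A^13 + 48*A^9 + 88*A^5 + 48*A + 4*A^-3
  A^3 * (55*d + 28*d^3 + d^5) = -A^13 - 33*A^9 - 149*A^5 - 149*A - 33*A^-3 - A^-7
  A^1 * (39 + 77*d^2 + 10*d^4) = 10*A^9 + 117*A^5 + 253*A + 117*A^-3 + 10*A^-7
  A^-1 * (87*d + 38*d^3 + d^5) = -A^9 - 43*A^5 - 211*A - 211*A^-3 - 43*A^-7 - A^-11
  A^-3 * (14 + 64*d^2 + 6*d^4) = 6*A^5 + 88*A + 178*A^-3 + 88*A^-7 + 6*A^-11
  A^-5 * (17*d + 19*d^3) = -19*A - 74*A^-3 - 74*A^-7 - 19*A^-11
  A^-7 * (7*d^2 + 2*d^4) = 2*A + 15*A^-3 + 26*A^-7 + 15*A^-11 + 2*A^-15
  A^-9 * (d^3) = -A^-3 - 3*A^-7 - 3*A^-11 - A^-15
Summing the groups: <K> = A^17 - 2*A^13 + 3*A^9 - 4*A^5 + 4*A - 5*A^-3 + 3*A^-7 - 2*A^-11 + A^-15
Normalise by the writhe: (-A^3)^(-w) = (-A^3)^(1) = -A^3, so f(A) = -A^3 * <K> = -A^20 + 2*A^16 - 3*A^12 + 4*A^8 - 4*A^4 + 5 - 3*A^-4 + 2*A^-8 - A^-12.
Substitute A = t^(-1/4), i.e. A^e → t^(-e/4): V(t) = -t^3 + 2*t^2 - 3*t + 5 - 4*t^-1 + 4*t^-2 - 3*t^-3 + 2*t^-4 - t^-5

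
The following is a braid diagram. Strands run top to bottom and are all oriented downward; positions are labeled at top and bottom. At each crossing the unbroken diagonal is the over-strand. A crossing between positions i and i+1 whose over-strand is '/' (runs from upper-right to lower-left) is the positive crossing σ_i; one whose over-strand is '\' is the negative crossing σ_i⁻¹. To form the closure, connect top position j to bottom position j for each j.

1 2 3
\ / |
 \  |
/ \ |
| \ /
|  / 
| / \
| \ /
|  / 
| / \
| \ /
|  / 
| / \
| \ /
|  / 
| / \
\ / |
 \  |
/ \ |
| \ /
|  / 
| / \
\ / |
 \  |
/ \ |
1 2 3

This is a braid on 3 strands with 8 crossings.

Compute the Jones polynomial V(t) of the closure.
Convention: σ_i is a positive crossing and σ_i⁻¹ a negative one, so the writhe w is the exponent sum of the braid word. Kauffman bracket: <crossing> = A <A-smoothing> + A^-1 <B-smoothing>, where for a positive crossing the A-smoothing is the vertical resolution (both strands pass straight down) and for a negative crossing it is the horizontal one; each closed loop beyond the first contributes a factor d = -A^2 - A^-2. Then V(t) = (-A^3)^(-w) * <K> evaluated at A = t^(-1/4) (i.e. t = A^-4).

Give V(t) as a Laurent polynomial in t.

Reading the diagram top to bottom ('/'-over between positions i,i+1 = s_i, '\'-over = s_i^-1): braid word = s1^-1 s2 s2 s2 s2 s1^-1 s2 s1^-1.
Braid: s1^-1 s2 s2 s2 s2 s1^-1 s2 s1^-1 on 3 strands, 8 crossings.
Writhe w = (#positive) - (#negative) = 5 - 3 = 2.
State-sum expansion of <K>. There are 2^8 = 256 states.
Smooth each crossing (0=||, 1=⌣⌢); contribution A^(Σ sign_k(1-2s_k)) * d^(L-1).
Tabulate the states by total A-exponent and number of loops L (A-exp: L × count):
  A^8: L=4 ×1
  A^6: L=3 ×8
  A^4: L=2 ×22, L=4 ×6
  A^2: L=1 ×23, L=3 ×29, L=5 ×4
  A^0: L=2 ×47, L=4 ×22, L=6 ×1
  A^-2: L=3 ×48, L=5 ×8
  A^-4: L=4 ×27, L=6 ×1
  A^-6: L=5 ×8
  A^-8: L=6 ×1
Each group contributes A^e * Σ count * d^(L-1):
Powers of d = -A^2 - A^-2: d^2 = A^4 + 2 + A^-4; d^3 = -A^6 - 3*A^2 - 3*A^-2 - A^-6; d^4 = A^8 + 4*A^4 + 6 + 4*A^-4 + A^-8; d^5 = -A^10 - 5*A^6 - 10*A^2 - 10*A^-2 - 5*A^-6 - A^-10.
  A^8 * (d^3) = -A^14 - 3*A^10 - 3*A^6 - A^2
  A^6 * (8*d^2) = 8*A^10 + 16*A^6 + 8*A^2
  A^4 * (22*d + 6*d^3) = -6*A^10 - 40*A^6 - 40*A^2 - 6*A^-2
  A^2 * (23 + 29*d^2 + 4*d^4) = 4*A^10 + 45*A^6 + 105*A^2 + 45*A^-2 + 4*A^-6
  A^0 * (47*d + 22*d^3 + d^5) = -A^10 - 27*A^6 - 123*A^2 - 123*A^-2 - 27*A^-6 - A^-10
  A^-2 * (48*d^2 + 8*d^4) = 8*A^6 + 80*A^2 + 144*A^-2 + 80*A^-6 + 8*A^-10
  A^-4 * (27*d^3 + d^5) = -A^6 - 32*A^2 - 91*A^-2 - 91*A^-6 - 32*A^-10 - A^-14
  A^-6 * (8*d^4) = 8*A^2 + 32*A^-2 + 48*A^-6 + 32*A^-10 + 8*A^-14
  A^-8 * (d^5) = -A^2 - 5*A^-2 - 10*A^-6 - 10*A^-10 - 5*A^-14 - A^-18
Summing the groups: <K> = -A^14 + 2*A^10 - 2*A^6 + 4*A^2 - 4*A^-2 + 4*A^-6 - 3*A^-10 + 2*A^-14 - A^-18
Normalise by the writhe: (-A^3)^(-w) = (-A^3)^(-2) = A^-6, so f(A) = A^-6 * <K> = -A^8 + 2*A^4 - 2 + 4*A^-4 - 4*A^-8 + 4*A^-12 - 3*A^-16 + 2*A^-20 - A^-24.
Substitute A = t^(-1/4), i.e. A^e → t^(-e/4): V(t) = -t^6 + 2*t^5 - 3*t^4 + 4*t^3 - 4*t^2 + 4*t - 2 + 2*t^-1 - t^-2

Answer: -t^6 + 2*t^5 - 3*t^4 + 4*t^3 - 4*t^2 + 4*t - 2 + 2*t^-1 - t^-2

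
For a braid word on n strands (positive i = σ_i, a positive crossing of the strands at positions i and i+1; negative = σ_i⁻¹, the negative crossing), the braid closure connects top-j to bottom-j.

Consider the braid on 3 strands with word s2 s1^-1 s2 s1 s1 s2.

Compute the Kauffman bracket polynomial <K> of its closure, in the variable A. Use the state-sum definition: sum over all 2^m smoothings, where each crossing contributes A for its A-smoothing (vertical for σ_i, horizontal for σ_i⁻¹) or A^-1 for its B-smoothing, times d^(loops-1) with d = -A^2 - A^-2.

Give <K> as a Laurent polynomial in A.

A^8 - A^4 + 2 - A^-4 + A^-8 - A^-12

Derivation:
Braid: s2 s1^-1 s2 s1 s1 s2 on 3 strands, 6 crossings.
Writhe w = (#positive) - (#negative) = 5 - 1 = 4.
State-sum expansion of <K>. There are 2^6 = 64 states.
For each crossing: s=0 is the vertical smoothing, s=1 horizontal. Crossing k contributes A^(sign_k * (1 - 2*s_k)); loop factor d = -A^2 - A^-2.
Tabulate the states by total A-exponent and number of loops L (A-exp: L × count):
  A^6: L=2 ×1
  A^4: L=1 ×3, L=3 ×3
  A^2: L=2 ×14, L=4 ×1
  A^0: L=1 ×10, L=3 ×10
  A^-2: L=2 ×13, L=4 ×2
  A^-4: L=3 ×6
  A^-6: L=4 ×1
Each group contributes A^e * Σ count * d^(L-1):
Powers of d = -A^2 - A^-2: d^2 = A^4 + 2 + A^-4; d^3 = -A^6 - 3*A^2 - 3*A^-2 - A^-6.
  A^6 * (d) = -A^8 - A^4
  A^4 * (3 + 3*d^2) = 3*A^8 + 9*A^4 + 3
  A^2 * (14*d + d^3) = -A^8 - 17*A^4 - 17 - A^-4
  A^0 * (10 + 10*d^2) = 10*A^4 + 30 + 10*A^-4
  A^-2 * (13*d + 2*d^3) = -2*A^4 - 19 - 19*A^-4 - 2*A^-8
  A^-4 * (6*d^2) = 6 + 12*A^-4 + 6*A^-8
  A^-6 * (d^3) = -1 - 3*A^-4 - 3*A^-8 - A^-12
Summing the groups: <K> = A^8 - A^4 + 2 - A^-4 + A^-8 - A^-12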